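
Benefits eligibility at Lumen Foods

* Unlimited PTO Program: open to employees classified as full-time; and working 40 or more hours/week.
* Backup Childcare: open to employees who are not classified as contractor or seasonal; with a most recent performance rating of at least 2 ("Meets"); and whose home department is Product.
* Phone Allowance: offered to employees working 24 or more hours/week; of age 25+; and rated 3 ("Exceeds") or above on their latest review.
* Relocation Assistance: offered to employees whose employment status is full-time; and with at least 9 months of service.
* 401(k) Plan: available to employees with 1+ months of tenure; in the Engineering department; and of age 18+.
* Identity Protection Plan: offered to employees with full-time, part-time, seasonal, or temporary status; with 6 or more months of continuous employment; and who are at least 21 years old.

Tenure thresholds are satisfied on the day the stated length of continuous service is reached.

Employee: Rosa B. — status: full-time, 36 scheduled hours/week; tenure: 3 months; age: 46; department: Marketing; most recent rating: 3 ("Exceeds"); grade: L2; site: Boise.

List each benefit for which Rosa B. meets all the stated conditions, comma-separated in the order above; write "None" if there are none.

Phone Allowance

Unlimited PTO Program — status full-time ✓; 36 hrs/wk < 40 ✗ → not eligible.
Backup Childcare — status full-time ✓ (not excluded); rating 3 ≥ 2 ✓; dept Marketing ✗ → not eligible.
Phone Allowance — 36 hrs/wk ≥ 24 ✓; age 46 ≥ 25 ✓; rating 3 ≥ 3 ✓ → eligible.
Relocation Assistance — status full-time ✓; service 3 months < 9 months ✗ → not eligible.
401(k) Plan — service 3 months ≥ 1 month ✓; dept Marketing ✗ → not eligible.
Identity Protection Plan — status full-time ✓; service 3 months < 6 months ✗ → not eligible.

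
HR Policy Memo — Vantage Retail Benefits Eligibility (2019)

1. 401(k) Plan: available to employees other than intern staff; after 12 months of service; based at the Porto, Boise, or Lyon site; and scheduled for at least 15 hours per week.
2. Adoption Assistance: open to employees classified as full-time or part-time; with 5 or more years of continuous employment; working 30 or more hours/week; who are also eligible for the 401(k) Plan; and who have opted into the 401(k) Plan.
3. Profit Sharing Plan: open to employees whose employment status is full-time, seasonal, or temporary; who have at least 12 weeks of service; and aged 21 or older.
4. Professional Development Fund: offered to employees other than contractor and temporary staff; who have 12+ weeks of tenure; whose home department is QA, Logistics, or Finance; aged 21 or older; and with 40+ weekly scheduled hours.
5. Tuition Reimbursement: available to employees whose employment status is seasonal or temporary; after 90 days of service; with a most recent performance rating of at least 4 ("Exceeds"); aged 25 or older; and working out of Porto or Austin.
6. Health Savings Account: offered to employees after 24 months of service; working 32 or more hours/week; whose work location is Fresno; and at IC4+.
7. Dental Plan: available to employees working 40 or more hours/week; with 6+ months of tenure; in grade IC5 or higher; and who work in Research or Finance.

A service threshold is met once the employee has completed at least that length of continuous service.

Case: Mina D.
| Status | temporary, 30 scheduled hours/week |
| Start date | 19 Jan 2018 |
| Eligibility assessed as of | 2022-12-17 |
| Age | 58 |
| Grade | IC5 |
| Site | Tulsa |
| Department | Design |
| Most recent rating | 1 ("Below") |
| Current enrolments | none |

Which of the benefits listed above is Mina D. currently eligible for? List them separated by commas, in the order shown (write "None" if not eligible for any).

Service from 19 Jan 2018 to 2022-12-17: 1793 days.
401(k) Plan — status temporary ✓ (not excluded); service 1793 days ≥ 12 months (≈360 days) ✓; site Tulsa ✗ (not Porto, Boise, or Lyon) → not eligible.
Adoption Assistance — status temporary ✗ (requires full-time or part-time) → not eligible.
Profit Sharing Plan — status temporary ✓; service 1793 days ≥ 12 weeks (≈84 days) ✓; age 58 ≥ 21 ✓ → eligible.
Professional Development Fund — status temporary ✗ (excluded) → not eligible.
Tuition Reimbursement — status temporary ✓; service 1793 days ≥ 90 days ✓; rating 1 < 4 ✗ → not eligible.
Health Savings Account — service 1793 days ≥ 24 months (≈720 days) ✓; 30 hrs/wk < 32 ✗ → not eligible.
Dental Plan — 30 hrs/wk < 40 ✗ → not eligible.

Profit Sharing Plan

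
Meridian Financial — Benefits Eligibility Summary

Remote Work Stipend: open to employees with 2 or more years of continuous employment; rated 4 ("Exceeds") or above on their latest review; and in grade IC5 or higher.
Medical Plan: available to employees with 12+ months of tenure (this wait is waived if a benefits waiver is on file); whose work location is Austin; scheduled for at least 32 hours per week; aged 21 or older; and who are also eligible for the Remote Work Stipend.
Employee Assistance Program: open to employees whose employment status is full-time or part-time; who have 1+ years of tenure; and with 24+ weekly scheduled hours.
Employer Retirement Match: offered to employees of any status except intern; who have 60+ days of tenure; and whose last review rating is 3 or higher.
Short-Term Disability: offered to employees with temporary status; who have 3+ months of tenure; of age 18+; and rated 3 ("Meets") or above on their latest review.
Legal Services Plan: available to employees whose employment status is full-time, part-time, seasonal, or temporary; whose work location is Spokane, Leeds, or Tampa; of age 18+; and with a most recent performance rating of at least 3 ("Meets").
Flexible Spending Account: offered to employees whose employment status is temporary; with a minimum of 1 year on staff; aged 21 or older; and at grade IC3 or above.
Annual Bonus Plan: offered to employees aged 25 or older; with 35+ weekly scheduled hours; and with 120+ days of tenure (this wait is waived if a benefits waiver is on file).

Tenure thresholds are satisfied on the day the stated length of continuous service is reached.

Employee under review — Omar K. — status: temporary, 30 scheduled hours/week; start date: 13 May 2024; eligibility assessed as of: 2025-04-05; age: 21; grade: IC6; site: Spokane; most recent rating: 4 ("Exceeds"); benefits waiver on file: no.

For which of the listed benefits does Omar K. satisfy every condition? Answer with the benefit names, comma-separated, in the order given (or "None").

Employer Retirement Match, Short-Term Disability, Legal Services Plan

Service from 13 May 2024 to 2025-04-05: 327 days.
Remote Work Stipend — service 327 days < 2 years (≈730 days) ✗ → not eligible.
Medical Plan — no waiver, service 327 days < 12 months (≈360 days) ✗ → not eligible.
Employee Assistance Program — status temporary ✗ (requires full-time or part-time) → not eligible.
Employer Retirement Match — status temporary ✓ (not excluded); service 327 days ≥ 60 days ✓; rating 4 ≥ 3 ✓ → eligible.
Short-Term Disability — status temporary ✓; service 327 days ≥ 3 months (≈90 days) ✓; age 21 ≥ 18 ✓; rating 4 ≥ 3 ✓ → eligible.
Legal Services Plan — status temporary ✓; site Spokane ✓; age 21 ≥ 18 ✓; rating 4 ≥ 3 ✓ → eligible.
Flexible Spending Account — status temporary ✓; service 327 days < 1 year (≈365 days) ✗ → not eligible.
Annual Bonus Plan — age 21 < 25 ✗ → not eligible.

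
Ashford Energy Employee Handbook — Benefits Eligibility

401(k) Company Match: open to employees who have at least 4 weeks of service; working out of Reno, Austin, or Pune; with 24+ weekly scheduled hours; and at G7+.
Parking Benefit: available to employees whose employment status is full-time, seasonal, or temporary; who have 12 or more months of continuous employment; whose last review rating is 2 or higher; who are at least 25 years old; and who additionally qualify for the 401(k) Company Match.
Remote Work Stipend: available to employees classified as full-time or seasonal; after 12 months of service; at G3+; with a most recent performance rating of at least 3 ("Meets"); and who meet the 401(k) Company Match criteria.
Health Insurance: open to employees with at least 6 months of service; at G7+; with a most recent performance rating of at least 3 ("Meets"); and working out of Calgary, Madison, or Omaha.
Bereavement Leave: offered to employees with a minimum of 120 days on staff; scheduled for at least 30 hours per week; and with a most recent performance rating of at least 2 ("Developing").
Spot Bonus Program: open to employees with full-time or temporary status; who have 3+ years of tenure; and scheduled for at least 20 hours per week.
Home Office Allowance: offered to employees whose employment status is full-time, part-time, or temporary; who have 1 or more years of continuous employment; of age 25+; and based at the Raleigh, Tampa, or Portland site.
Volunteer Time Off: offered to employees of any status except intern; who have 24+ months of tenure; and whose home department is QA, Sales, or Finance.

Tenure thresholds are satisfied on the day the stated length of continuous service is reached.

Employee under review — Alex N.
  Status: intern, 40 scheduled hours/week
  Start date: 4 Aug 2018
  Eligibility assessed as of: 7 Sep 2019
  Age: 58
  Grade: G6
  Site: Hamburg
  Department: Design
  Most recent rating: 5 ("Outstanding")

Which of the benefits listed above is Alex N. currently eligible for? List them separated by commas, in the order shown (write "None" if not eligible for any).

Bereavement Leave

Service from 4 Aug 2018 to 7 Sep 2019: 399 days.
401(k) Company Match — service 399 days ≥ 4 weeks (≈28 days) ✓; site Hamburg ✗ (not Reno, Austin, or Pune) → not eligible.
Parking Benefit — status intern ✗ (requires full-time, seasonal, or temporary) → not eligible.
Remote Work Stipend — status intern ✗ (requires full-time or seasonal) → not eligible.
Health Insurance — service 399 days ≥ 6 months (≈180 days) ✓; grade G6 < G7 ✗ → not eligible.
Bereavement Leave — service 399 days ≥ 120 days ✓; 40 hrs/wk ≥ 30 ✓; rating 5 ≥ 2 ✓ → eligible.
Spot Bonus Program — status intern ✗ (requires full-time or temporary) → not eligible.
Home Office Allowance — status intern ✗ (requires full-time, part-time, or temporary) → not eligible.
Volunteer Time Off — status intern ✗ (excluded) → not eligible.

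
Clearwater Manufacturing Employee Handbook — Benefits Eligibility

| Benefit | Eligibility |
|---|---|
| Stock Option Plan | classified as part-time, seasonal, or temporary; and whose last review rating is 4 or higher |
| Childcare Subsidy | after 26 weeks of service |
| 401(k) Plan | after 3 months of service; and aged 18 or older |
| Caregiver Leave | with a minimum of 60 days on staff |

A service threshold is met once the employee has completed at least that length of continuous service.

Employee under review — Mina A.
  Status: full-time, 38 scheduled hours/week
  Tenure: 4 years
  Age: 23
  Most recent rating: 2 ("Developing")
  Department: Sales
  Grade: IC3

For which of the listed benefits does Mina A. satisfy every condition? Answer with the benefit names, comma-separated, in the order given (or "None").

Stock Option Plan — status full-time ✗ (requires part-time, seasonal, or temporary) → not eligible.
Childcare Subsidy — service 4 years ≥ 26 weeks (≈182 days) ✓ → eligible.
401(k) Plan — service 4 years ≥ 3 months (≈90 days) ✓; age 23 ≥ 18 ✓ → eligible.
Caregiver Leave — service 4 years ≥ 60 days ✓ → eligible.

Childcare Subsidy, 401(k) Plan, Caregiver Leave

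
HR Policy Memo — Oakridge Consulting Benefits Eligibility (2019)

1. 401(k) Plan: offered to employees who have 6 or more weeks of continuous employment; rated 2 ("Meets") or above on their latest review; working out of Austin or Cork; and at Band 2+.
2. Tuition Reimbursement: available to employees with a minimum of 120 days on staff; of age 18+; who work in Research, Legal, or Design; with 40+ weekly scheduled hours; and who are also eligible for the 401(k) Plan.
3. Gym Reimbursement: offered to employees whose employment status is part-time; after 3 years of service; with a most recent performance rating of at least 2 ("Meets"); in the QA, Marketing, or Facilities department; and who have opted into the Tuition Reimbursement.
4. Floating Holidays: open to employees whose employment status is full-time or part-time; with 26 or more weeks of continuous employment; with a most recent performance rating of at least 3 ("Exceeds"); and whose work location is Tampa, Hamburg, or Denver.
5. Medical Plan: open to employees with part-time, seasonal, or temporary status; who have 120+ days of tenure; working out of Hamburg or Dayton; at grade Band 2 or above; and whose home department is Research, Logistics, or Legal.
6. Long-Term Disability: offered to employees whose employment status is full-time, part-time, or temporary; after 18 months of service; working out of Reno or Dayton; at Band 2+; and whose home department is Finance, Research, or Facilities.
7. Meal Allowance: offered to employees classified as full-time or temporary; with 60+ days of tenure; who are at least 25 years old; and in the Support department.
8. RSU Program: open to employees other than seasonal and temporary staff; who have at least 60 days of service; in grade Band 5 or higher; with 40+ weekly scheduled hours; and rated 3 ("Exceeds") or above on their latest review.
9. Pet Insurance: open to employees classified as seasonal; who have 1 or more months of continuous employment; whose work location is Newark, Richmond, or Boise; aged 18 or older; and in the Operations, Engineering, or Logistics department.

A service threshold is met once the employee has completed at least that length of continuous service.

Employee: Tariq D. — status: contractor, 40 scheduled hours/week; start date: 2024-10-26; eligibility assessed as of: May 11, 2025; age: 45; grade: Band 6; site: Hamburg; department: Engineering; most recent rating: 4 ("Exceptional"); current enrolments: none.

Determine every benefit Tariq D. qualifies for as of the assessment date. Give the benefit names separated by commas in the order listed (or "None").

RSU Program

Service from 2024-10-26 to May 11, 2025: 197 days.
401(k) Plan — service 197 days ≥ 6 weeks (≈42 days) ✓; rating 4 ≥ 2 ✓; site Hamburg ✗ (not Austin or Cork) → not eligible.
Tuition Reimbursement — service 197 days ≥ 120 days ✓; age 45 ≥ 18 ✓; dept Engineering ✗ → not eligible.
Gym Reimbursement — status contractor ✗ (requires part-time) → not eligible.
Floating Holidays — status contractor ✗ (requires full-time or part-time) → not eligible.
Medical Plan — status contractor ✗ (requires part-time, seasonal, or temporary) → not eligible.
Long-Term Disability — status contractor ✗ (requires full-time, part-time, or temporary) → not eligible.
Meal Allowance — status contractor ✗ (requires full-time or temporary) → not eligible.
RSU Program — status contractor ✓ (not excluded); service 197 days ≥ 60 days ✓; grade Band 6 ≥ Band 5 ✓; 40 hrs/wk ≥ 40 ✓; rating 4 ≥ 3 ✓ → eligible.
Pet Insurance — status contractor ✗ (requires seasonal) → not eligible.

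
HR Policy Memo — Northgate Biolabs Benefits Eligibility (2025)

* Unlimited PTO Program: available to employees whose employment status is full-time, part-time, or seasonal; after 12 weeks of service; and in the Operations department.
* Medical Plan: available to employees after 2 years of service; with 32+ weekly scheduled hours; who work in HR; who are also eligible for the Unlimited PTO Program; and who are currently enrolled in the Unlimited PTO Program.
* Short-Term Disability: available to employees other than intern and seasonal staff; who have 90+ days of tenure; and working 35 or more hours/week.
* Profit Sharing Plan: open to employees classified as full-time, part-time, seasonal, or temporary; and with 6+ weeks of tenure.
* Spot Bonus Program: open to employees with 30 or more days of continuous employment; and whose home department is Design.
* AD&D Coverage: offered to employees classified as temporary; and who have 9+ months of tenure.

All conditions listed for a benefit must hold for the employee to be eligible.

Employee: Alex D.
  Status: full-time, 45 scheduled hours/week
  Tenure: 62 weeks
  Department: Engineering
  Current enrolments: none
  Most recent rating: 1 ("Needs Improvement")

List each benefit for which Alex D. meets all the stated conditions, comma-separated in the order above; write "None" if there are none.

Short-Term Disability, Profit Sharing Plan

Unlimited PTO Program — status full-time ✓; service 62 weeks ≥ 12 weeks ✓; dept Engineering ✗ → not eligible.
Medical Plan — service 62 weeks < 2 years (≈730 days) ✗ → not eligible.
Short-Term Disability — status full-time ✓ (not excluded); service 62 weeks ≥ 90 days ✓; 45 hrs/wk ≥ 35 ✓ → eligible.
Profit Sharing Plan — status full-time ✓; service 62 weeks ≥ 6 weeks ✓ → eligible.
Spot Bonus Program — service 62 weeks ≥ 30 days ✓; dept Engineering ✗ → not eligible.
AD&D Coverage — status full-time ✗ (requires temporary) → not eligible.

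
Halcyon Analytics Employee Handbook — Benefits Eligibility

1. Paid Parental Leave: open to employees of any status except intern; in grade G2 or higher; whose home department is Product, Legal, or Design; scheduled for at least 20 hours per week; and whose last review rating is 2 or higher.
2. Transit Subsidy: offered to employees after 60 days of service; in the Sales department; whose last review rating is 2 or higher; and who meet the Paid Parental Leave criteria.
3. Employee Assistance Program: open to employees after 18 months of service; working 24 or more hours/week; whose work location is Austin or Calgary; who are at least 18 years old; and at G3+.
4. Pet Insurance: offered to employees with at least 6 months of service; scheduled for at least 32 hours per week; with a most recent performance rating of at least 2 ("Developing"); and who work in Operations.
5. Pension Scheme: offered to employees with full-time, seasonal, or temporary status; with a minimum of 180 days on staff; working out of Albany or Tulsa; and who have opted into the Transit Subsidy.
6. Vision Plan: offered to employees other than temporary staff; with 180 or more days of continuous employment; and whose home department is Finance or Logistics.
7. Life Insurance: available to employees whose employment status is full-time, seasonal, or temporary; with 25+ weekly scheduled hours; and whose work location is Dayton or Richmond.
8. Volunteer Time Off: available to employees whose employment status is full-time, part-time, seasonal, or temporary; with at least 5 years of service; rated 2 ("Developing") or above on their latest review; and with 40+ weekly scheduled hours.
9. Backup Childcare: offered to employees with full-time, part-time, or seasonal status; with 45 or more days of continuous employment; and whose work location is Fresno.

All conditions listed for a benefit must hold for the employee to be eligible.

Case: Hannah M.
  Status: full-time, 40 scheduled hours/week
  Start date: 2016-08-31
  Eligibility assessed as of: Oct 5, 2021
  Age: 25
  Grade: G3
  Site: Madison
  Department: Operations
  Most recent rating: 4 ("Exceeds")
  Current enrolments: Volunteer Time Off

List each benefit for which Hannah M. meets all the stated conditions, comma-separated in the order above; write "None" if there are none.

Service from 2016-08-31 to Oct 5, 2021: 1861 days.
Paid Parental Leave — status full-time ✓ (not excluded); grade G3 ≥ G2 ✓; dept Operations ✗ → not eligible.
Transit Subsidy — service 1861 days ≥ 60 days ✓; dept Operations ✗ → not eligible.
Employee Assistance Program — service 1861 days ≥ 18 months (≈540 days) ✓; 40 hrs/wk ≥ 24 ✓; site Madison ✗ (not Austin or Calgary) → not eligible.
Pet Insurance — service 1861 days ≥ 6 months (≈180 days) ✓; 40 hrs/wk ≥ 32 ✓; rating 4 ≥ 2 ✓; dept Operations ✓ → eligible.
Pension Scheme — status full-time ✓; service 1861 days ≥ 180 days ✓; site Madison ✗ (not Albany or Tulsa) → not eligible.
Vision Plan — status full-time ✓ (not excluded); service 1861 days ≥ 180 days ✓; dept Operations ✗ → not eligible.
Life Insurance — status full-time ✓; 40 hrs/wk ≥ 25 ✓; site Madison ✗ (not Dayton or Richmond) → not eligible.
Volunteer Time Off — status full-time ✓; service 1861 days ≥ 5 years (≈1825 days) ✓; rating 4 ≥ 2 ✓; 40 hrs/wk ≥ 40 ✓ → eligible.
Backup Childcare — status full-time ✓; service 1861 days ≥ 45 days ✓; site Madison ✗ (not Fresno) → not eligible.

Pet Insurance, Volunteer Time Off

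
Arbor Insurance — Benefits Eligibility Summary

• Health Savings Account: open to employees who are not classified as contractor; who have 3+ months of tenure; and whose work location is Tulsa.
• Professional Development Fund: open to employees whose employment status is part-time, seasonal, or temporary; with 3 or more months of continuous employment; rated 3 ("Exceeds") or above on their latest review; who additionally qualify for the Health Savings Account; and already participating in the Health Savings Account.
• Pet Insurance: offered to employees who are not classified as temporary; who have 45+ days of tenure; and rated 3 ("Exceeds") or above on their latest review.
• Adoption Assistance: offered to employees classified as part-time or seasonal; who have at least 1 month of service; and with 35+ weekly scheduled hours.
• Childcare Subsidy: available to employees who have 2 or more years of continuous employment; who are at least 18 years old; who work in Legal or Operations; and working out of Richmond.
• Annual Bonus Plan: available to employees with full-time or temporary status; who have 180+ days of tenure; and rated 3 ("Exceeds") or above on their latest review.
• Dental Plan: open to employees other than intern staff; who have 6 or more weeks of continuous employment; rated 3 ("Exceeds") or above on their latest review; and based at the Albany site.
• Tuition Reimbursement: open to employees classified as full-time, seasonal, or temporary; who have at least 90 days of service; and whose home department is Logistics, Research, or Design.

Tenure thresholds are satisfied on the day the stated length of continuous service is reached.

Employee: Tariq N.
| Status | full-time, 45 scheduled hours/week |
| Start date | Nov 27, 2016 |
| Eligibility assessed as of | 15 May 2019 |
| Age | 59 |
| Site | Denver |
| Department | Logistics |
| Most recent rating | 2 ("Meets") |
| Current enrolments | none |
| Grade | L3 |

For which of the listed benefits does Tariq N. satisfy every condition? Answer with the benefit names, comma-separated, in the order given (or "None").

Service from Nov 27, 2016 to 15 May 2019: 899 days.
Health Savings Account — status full-time ✓ (not excluded); service 899 days ≥ 3 months (≈90 days) ✓; site Denver ✗ (not Tulsa) → not eligible.
Professional Development Fund — status full-time ✗ (requires part-time, seasonal, or temporary) → not eligible.
Pet Insurance — status full-time ✓ (not excluded); service 899 days ≥ 45 days ✓; rating 2 < 3 ✗ → not eligible.
Adoption Assistance — status full-time ✗ (requires part-time or seasonal) → not eligible.
Childcare Subsidy — service 899 days ≥ 2 years (≈730 days) ✓; age 59 ≥ 18 ✓; dept Logistics ✗ → not eligible.
Annual Bonus Plan — status full-time ✓; service 899 days ≥ 180 days ✓; rating 2 < 3 ✗ → not eligible.
Dental Plan — status full-time ✓ (not excluded); service 899 days ≥ 6 weeks (≈42 days) ✓; rating 2 < 3 ✗ → not eligible.
Tuition Reimbursement — status full-time ✓; service 899 days ≥ 90 days ✓; dept Logistics ✓ → eligible.

Tuition Reimbursement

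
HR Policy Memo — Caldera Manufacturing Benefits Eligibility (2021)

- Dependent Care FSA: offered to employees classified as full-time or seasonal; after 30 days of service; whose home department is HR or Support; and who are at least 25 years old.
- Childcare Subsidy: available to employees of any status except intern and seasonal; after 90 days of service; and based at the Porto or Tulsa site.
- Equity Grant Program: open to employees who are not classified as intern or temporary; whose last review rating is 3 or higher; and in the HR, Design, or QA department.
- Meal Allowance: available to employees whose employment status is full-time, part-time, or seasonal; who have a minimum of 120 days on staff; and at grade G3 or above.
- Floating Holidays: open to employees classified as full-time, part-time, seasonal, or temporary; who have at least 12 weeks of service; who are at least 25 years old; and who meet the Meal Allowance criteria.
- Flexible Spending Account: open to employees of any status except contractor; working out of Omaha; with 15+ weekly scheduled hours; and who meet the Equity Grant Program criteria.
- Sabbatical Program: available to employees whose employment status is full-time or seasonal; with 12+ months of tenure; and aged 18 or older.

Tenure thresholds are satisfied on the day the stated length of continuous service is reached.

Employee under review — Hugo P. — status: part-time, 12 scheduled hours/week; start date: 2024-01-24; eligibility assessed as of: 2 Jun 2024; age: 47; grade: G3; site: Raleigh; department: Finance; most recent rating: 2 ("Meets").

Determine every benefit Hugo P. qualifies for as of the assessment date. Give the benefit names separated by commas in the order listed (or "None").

Meal Allowance, Floating Holidays

Service from 2024-01-24 to 2 Jun 2024: 130 days.
Dependent Care FSA — status part-time ✗ (requires full-time or seasonal) → not eligible.
Childcare Subsidy — status part-time ✓ (not excluded); service 130 days ≥ 90 days ✓; site Raleigh ✗ (not Porto or Tulsa) → not eligible.
Equity Grant Program — status part-time ✓ (not excluded); rating 2 < 3 ✗ → not eligible.
Meal Allowance — status part-time ✓; service 130 days ≥ 120 days ✓; grade G3 ≥ G3 ✓ → eligible.
Floating Holidays — status part-time ✓; service 130 days ≥ 12 weeks (≈84 days) ✓; age 47 ≥ 25 ✓; eligible for Meal Allowance ✓ → eligible.
Flexible Spending Account — status part-time ✓ (not excluded); site Raleigh ✗ (not Omaha) → not eligible.
Sabbatical Program — status part-time ✗ (requires full-time or seasonal) → not eligible.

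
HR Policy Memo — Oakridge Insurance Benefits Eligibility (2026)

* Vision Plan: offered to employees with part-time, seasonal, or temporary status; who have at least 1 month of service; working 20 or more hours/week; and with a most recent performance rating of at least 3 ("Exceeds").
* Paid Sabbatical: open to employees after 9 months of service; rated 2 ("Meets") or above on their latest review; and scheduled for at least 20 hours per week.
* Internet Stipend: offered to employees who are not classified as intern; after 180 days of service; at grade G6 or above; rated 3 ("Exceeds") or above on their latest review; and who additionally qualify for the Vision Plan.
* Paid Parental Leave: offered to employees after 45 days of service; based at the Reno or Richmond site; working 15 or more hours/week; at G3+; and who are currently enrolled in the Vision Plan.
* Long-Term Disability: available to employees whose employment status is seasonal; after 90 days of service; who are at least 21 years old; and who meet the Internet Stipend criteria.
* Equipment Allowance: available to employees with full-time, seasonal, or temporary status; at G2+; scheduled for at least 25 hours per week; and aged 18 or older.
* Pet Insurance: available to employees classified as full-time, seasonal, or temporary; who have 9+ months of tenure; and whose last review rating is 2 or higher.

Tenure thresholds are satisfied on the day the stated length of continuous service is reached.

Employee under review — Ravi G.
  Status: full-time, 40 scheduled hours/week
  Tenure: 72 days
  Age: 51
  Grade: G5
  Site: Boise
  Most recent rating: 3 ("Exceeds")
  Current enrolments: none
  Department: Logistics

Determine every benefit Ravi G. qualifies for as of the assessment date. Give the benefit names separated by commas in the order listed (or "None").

Equipment Allowance

Vision Plan — status full-time ✗ (requires part-time, seasonal, or temporary) → not eligible.
Paid Sabbatical — service 72 days < 9 months (≈270 days) ✗ → not eligible.
Internet Stipend — status full-time ✓ (not excluded); service 72 days < 180 days ✗ → not eligible.
Paid Parental Leave — service 72 days ≥ 45 days ✓; site Boise ✗ (not Reno or Richmond) → not eligible.
Long-Term Disability — status full-time ✗ (requires seasonal) → not eligible.
Equipment Allowance — status full-time ✓; grade G5 ≥ G2 ✓; 40 hrs/wk ≥ 25 ✓; age 51 ≥ 18 ✓ → eligible.
Pet Insurance — status full-time ✓; service 72 days < 9 months (≈270 days) ✗ → not eligible.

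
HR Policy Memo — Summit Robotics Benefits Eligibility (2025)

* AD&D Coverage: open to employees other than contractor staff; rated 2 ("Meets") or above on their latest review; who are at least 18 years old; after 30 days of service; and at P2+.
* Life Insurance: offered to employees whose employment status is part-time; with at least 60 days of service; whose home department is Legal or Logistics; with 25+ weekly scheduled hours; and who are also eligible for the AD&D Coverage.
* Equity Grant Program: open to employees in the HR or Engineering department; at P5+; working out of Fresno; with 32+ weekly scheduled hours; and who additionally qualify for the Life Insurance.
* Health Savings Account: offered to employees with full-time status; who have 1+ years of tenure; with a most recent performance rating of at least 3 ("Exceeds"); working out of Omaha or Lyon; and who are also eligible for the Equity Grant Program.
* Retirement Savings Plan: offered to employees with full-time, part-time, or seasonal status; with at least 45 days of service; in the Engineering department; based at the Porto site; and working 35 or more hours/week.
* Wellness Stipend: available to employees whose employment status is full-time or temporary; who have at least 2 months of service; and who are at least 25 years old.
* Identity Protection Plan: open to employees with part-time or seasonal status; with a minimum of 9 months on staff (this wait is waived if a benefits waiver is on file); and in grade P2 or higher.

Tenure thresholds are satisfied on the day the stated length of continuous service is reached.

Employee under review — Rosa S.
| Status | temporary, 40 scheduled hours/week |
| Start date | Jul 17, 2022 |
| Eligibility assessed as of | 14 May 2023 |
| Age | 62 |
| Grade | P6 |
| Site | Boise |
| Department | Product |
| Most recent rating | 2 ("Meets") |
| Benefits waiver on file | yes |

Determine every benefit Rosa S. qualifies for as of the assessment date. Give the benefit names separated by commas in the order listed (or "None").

AD&D Coverage, Wellness Stipend

Service from Jul 17, 2022 to 14 May 2023: 301 days.
AD&D Coverage — status temporary ✓ (not excluded); rating 2 ≥ 2 ✓; age 62 ≥ 18 ✓; service 301 days ≥ 30 days ✓; grade P6 ≥ P2 ✓ → eligible.
Life Insurance — status temporary ✗ (requires part-time) → not eligible.
Equity Grant Program — dept Product ✗ → not eligible.
Health Savings Account — status temporary ✗ (requires full-time) → not eligible.
Retirement Savings Plan — status temporary ✗ (requires full-time, part-time, or seasonal) → not eligible.
Wellness Stipend — status temporary ✓; service 301 days ≥ 2 months (≈60 days) ✓; age 62 ≥ 25 ✓ → eligible.
Identity Protection Plan — status temporary ✗ (requires part-time or seasonal) → not eligible.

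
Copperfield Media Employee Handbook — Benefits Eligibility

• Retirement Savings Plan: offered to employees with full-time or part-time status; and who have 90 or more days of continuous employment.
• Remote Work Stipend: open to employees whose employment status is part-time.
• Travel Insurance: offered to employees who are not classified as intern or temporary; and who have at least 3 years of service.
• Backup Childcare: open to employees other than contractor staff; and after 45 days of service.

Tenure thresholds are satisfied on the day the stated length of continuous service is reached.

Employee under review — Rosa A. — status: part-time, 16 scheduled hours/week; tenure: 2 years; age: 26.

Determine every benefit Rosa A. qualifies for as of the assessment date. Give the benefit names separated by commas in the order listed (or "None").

Retirement Savings Plan — status part-time ✓; service 2 years ≥ 90 days ✓ → eligible.
Remote Work Stipend — status part-time ✓ → eligible.
Travel Insurance — status part-time ✓ (not excluded); service 2 years < 3 years ✗ → not eligible.
Backup Childcare — status part-time ✓ (not excluded); service 2 years ≥ 45 days ✓ → eligible.

Retirement Savings Plan, Remote Work Stipend, Backup Childcare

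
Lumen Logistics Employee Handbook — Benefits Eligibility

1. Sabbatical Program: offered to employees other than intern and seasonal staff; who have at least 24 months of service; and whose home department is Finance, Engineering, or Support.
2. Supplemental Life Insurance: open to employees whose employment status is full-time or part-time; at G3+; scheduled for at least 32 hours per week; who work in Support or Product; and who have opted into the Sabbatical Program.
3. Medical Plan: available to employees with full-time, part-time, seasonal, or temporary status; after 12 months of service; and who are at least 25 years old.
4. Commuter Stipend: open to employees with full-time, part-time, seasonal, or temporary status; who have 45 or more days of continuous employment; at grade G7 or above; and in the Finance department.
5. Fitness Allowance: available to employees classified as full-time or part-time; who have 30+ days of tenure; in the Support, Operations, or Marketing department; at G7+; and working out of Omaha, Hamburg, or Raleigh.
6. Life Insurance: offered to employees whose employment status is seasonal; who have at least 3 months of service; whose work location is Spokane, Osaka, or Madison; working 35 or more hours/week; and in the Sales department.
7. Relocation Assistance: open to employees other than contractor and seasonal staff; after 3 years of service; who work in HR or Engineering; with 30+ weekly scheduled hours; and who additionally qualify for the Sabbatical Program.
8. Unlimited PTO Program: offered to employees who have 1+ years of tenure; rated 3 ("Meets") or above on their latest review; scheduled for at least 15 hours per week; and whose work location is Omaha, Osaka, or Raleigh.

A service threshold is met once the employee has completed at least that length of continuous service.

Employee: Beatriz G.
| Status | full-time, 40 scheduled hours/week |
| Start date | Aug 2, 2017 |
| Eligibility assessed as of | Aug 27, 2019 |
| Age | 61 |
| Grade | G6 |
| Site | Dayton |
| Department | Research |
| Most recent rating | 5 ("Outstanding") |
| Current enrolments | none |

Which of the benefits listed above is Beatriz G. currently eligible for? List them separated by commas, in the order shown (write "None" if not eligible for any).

Medical Plan

Service from Aug 2, 2017 to Aug 27, 2019: 755 days.
Sabbatical Program — status full-time ✓ (not excluded); service 755 days ≥ 24 months (≈720 days) ✓; dept Research ✗ → not eligible.
Supplemental Life Insurance — status full-time ✓; grade G6 ≥ G3 ✓; 40 hrs/wk ≥ 32 ✓; dept Research ✗ → not eligible.
Medical Plan — status full-time ✓; service 755 days ≥ 12 months (≈360 days) ✓; age 61 ≥ 25 ✓ → eligible.
Commuter Stipend — status full-time ✓; service 755 days ≥ 45 days ✓; grade G6 < G7 ✗ → not eligible.
Fitness Allowance — status full-time ✓; service 755 days ≥ 30 days ✓; dept Research ✗ → not eligible.
Life Insurance — status full-time ✗ (requires seasonal) → not eligible.
Relocation Assistance — status full-time ✓ (not excluded); service 755 days < 3 years (≈1095 days) ✗ → not eligible.
Unlimited PTO Program — service 755 days ≥ 1 year (≈365 days) ✓; rating 5 ≥ 3 ✓; 40 hrs/wk ≥ 15 ✓; site Dayton ✗ (not Omaha, Osaka, or Raleigh) → not eligible.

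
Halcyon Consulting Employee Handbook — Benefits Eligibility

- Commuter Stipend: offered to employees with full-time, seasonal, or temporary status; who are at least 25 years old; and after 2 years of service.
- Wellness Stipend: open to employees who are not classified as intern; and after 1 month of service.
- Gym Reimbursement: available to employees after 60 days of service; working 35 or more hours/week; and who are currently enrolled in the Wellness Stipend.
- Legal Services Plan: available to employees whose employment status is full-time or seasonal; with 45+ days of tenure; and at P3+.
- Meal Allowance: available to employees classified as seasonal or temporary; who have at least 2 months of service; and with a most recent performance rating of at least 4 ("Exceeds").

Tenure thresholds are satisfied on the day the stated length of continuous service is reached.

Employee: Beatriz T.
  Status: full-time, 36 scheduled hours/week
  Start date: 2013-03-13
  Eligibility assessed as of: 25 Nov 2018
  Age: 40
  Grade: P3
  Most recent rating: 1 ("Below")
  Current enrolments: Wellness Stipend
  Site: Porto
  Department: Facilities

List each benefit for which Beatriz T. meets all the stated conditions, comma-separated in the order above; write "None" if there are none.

Commuter Stipend, Wellness Stipend, Gym Reimbursement, Legal Services Plan

Service from 2013-03-13 to 25 Nov 2018: 2083 days.
Commuter Stipend — status full-time ✓; age 40 ≥ 25 ✓; service 2083 days ≥ 2 years (≈730 days) ✓ → eligible.
Wellness Stipend — status full-time ✓ (not excluded); service 2083 days ≥ 1 month (≈30 days) ✓ → eligible.
Gym Reimbursement — service 2083 days ≥ 60 days ✓; 36 hrs/wk ≥ 35 ✓; enrolled in Wellness Stipend ✓ → eligible.
Legal Services Plan — status full-time ✓; service 2083 days ≥ 45 days ✓; grade P3 ≥ P3 ✓ → eligible.
Meal Allowance — status full-time ✗ (requires seasonal or temporary) → not eligible.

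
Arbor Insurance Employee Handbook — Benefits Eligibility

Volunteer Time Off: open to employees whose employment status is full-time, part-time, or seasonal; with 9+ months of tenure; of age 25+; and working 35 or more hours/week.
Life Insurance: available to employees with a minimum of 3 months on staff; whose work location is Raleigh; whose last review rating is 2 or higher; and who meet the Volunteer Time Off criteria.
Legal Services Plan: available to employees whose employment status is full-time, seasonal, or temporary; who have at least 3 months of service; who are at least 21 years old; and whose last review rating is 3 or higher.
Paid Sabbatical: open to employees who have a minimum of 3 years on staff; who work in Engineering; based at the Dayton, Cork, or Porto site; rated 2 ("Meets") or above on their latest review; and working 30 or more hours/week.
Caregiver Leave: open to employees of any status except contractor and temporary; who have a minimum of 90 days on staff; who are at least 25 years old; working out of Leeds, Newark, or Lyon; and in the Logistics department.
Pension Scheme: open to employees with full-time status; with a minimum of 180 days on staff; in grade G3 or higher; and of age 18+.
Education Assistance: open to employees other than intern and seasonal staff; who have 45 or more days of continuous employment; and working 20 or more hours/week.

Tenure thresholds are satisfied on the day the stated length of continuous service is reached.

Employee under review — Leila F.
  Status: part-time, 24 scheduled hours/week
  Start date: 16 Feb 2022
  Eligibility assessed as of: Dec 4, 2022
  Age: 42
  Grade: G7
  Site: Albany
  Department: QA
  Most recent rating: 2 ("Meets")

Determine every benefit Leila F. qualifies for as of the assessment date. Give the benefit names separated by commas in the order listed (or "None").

Service from 16 Feb 2022 to Dec 4, 2022: 291 days.
Volunteer Time Off — status part-time ✓; service 291 days ≥ 9 months (≈270 days) ✓; age 42 ≥ 25 ✓; 24 hrs/wk < 35 ✗ → not eligible.
Life Insurance — service 291 days ≥ 3 months (≈90 days) ✓; site Albany ✗ (not Raleigh) → not eligible.
Legal Services Plan — status part-time ✗ (requires full-time, seasonal, or temporary) → not eligible.
Paid Sabbatical — service 291 days < 3 years (≈1095 days) ✗ → not eligible.
Caregiver Leave — status part-time ✓ (not excluded); service 291 days ≥ 90 days ✓; age 42 ≥ 25 ✓; site Albany ✗ (not Leeds, Newark, or Lyon) → not eligible.
Pension Scheme — status part-time ✗ (requires full-time) → not eligible.
Education Assistance — status part-time ✓ (not excluded); service 291 days ≥ 45 days ✓; 24 hrs/wk ≥ 20 ✓ → eligible.

Education Assistance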